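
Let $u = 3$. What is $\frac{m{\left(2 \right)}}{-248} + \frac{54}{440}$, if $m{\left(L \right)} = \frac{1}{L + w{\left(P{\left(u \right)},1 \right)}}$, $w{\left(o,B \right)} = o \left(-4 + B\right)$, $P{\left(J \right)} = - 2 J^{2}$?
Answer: $\frac{93689}{763840} \approx 0.12266$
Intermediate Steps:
$m{\left(L \right)} = \frac{1}{54 + L}$ ($m{\left(L \right)} = \frac{1}{L + - 2 \cdot 3^{2} \left(-4 + 1\right)} = \frac{1}{L + \left(-2\right) 9 \left(-3\right)} = \frac{1}{L - -54} = \frac{1}{L + 54} = \frac{1}{54 + L}$)
$\frac{m{\left(2 \right)}}{-248} + \frac{54}{440} = \frac{1}{\left(54 + 2\right) \left(-248\right)} + \frac{54}{440} = \frac{1}{56} \left(- \frac{1}{248}\right) + 54 \cdot \frac{1}{440} = \frac{1}{56} \left(- \frac{1}{248}\right) + \frac{27}{220} = - \frac{1}{13888} + \frac{27}{220} = \frac{93689}{763840}$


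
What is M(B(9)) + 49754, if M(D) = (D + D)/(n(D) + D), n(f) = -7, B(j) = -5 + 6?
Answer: 149261/3 ≈ 49754.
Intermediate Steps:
B(j) = 1
M(D) = 2*D/(-7 + D) (M(D) = (D + D)/(-7 + D) = (2*D)/(-7 + D) = 2*D/(-7 + D))
M(B(9)) + 49754 = 2*1/(-7 + 1) + 49754 = 2*1/(-6) + 49754 = 2*1*(-⅙) + 49754 = -⅓ + 49754 = 149261/3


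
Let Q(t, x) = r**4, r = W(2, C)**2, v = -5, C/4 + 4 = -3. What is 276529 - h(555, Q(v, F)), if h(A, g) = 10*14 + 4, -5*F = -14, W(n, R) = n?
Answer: 276385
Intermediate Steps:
C = -28 (C = -16 + 4*(-3) = -16 - 12 = -28)
F = 14/5 (F = -1/5*(-14) = 14/5 ≈ 2.8000)
r = 4 (r = 2**2 = 4)
Q(t, x) = 256 (Q(t, x) = 4**4 = 256)
h(A, g) = 144 (h(A, g) = 140 + 4 = 144)
276529 - h(555, Q(v, F)) = 276529 - 1*144 = 276529 - 144 = 276385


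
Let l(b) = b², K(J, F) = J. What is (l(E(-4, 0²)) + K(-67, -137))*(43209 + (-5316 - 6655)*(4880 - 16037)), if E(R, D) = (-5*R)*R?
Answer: 846111953448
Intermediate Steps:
E(R, D) = -5*R²
(l(E(-4, 0²)) + K(-67, -137))*(43209 + (-5316 - 6655)*(4880 - 16037)) = ((-5*(-4)²)² - 67)*(43209 + (-5316 - 6655)*(4880 - 16037)) = ((-5*16)² - 67)*(43209 - 11971*(-11157)) = ((-80)² - 67)*(43209 + 133560447) = (6400 - 67)*133603656 = 6333*133603656 = 846111953448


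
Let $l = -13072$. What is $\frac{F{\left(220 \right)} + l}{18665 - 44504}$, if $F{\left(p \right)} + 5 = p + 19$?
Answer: $\frac{12838}{25839} \approx 0.49685$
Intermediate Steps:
$F{\left(p \right)} = 14 + p$ ($F{\left(p \right)} = -5 + \left(p + 19\right) = -5 + \left(19 + p\right) = 14 + p$)
$\frac{F{\left(220 \right)} + l}{18665 - 44504} = \frac{\left(14 + 220\right) - 13072}{18665 - 44504} = \frac{234 - 13072}{-25839} = \left(-12838\right) \left(- \frac{1}{25839}\right) = \frac{12838}{25839}$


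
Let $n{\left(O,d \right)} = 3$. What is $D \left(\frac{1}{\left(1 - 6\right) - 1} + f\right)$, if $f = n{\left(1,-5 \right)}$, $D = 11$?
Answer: $\frac{187}{6} \approx 31.167$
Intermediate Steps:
$f = 3$
$D \left(\frac{1}{\left(1 - 6\right) - 1} + f\right) = 11 \left(\frac{1}{\left(1 - 6\right) - 1} + 3\right) = 11 \left(\frac{1}{-5 - 1} + 3\right) = 11 \left(\frac{1}{-6} + 3\right) = 11 \left(- \frac{1}{6} + 3\right) = 11 \cdot \frac{17}{6} = \frac{187}{6}$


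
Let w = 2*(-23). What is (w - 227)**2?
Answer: 74529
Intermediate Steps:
w = -46
(w - 227)**2 = (-46 - 227)**2 = (-273)**2 = 74529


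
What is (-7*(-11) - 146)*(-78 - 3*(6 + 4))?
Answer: 7452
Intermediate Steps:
(-7*(-11) - 146)*(-78 - 3*(6 + 4)) = (77 - 146)*(-78 - 3*10) = -69*(-78 - 1*30) = -69*(-78 - 30) = -69*(-108) = 7452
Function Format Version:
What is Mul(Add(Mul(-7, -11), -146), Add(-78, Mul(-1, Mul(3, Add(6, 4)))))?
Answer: 7452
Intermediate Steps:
Mul(Add(Mul(-7, -11), -146), Add(-78, Mul(-1, Mul(3, Add(6, 4))))) = Mul(Add(77, -146), Add(-78, Mul(-1, Mul(3, 10)))) = Mul(-69, Add(-78, Mul(-1, 30))) = Mul(-69, Add(-78, -30)) = Mul(-69, -108) = 7452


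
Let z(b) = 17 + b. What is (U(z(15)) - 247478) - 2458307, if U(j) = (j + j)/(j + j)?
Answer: -2705784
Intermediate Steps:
U(j) = 1 (U(j) = (2*j)/((2*j)) = (2*j)*(1/(2*j)) = 1)
(U(z(15)) - 247478) - 2458307 = (1 - 247478) - 2458307 = -247477 - 2458307 = -2705784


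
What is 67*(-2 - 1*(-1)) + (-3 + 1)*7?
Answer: -81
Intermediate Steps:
67*(-2 - 1*(-1)) + (-3 + 1)*7 = 67*(-2 + 1) - 2*7 = 67*(-1) - 14 = -67 - 14 = -81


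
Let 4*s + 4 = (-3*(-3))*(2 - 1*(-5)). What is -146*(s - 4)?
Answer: -3139/2 ≈ -1569.5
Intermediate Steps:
s = 59/4 (s = -1 + ((-3*(-3))*(2 - 1*(-5)))/4 = -1 + (9*(2 + 5))/4 = -1 + (9*7)/4 = -1 + (¼)*63 = -1 + 63/4 = 59/4 ≈ 14.750)
-146*(s - 4) = -146*(59/4 - 4) = -146*43/4 = -3139/2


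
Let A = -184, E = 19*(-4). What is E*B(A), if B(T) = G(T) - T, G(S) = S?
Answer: 0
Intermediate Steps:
E = -76
B(T) = 0 (B(T) = T - T = 0)
E*B(A) = -76*0 = 0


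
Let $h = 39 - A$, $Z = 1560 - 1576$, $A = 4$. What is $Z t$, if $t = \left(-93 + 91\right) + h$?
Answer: $-528$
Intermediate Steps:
$Z = -16$
$h = 35$ ($h = 39 - 4 = 35$)
$t = 33$ ($t = \left(-93 + 91\right) + 35 = -2 + 35 = 33$)
$Z t = \left(-16\right) 33 = -528$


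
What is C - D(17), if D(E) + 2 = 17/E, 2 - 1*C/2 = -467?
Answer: 939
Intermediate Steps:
C = 938 (C = 4 - 2*(-467) = 4 + 934 = 938)
D(E) = -2 + 17/E
C - D(17) = 938 - (-2 + 17/17) = 938 - (-2 + 17*(1/17)) = 938 - (-2 + 1) = 938 - 1*(-1) = 938 + 1 = 939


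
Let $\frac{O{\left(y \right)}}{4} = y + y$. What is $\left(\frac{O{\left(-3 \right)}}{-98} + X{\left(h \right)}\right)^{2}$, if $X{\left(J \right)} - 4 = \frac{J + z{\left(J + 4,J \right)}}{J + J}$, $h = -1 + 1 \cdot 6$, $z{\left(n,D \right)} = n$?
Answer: $\frac{1912689}{60025} \approx 31.865$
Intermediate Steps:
$O{\left(y \right)} = 8 y$ ($O{\left(y \right)} = 4 \left(y + y\right) = 4 \cdot 2 y = 8 y$)
$h = 5$ ($h = -1 + 6 = 5$)
$X{\left(J \right)} = 4 + \frac{4 + 2 J}{2 J}$ ($X{\left(J \right)} = 4 + \frac{J + \left(J + 4\right)}{J + J} = 4 + \frac{J + \left(4 + J\right)}{2 J} = 4 + \left(4 + 2 J\right) \frac{1}{2 J} = 4 + \frac{4 + 2 J}{2 J}$)
$\left(\frac{O{\left(-3 \right)}}{-98} + X{\left(h \right)}\right)^{2} = \left(\frac{8 \left(-3\right)}{-98} + \left(5 + \frac{2}{5}\right)\right)^{2} = \left(\left(-24\right) \left(- \frac{1}{98}\right) + \left(5 + 2 \cdot \frac{1}{5}\right)\right)^{2} = \left(\frac{12}{49} + \left(5 + \frac{2}{5}\right)\right)^{2} = \left(\frac{12}{49} + \frac{27}{5}\right)^{2} = \left(\frac{1383}{245}\right)^{2} = \frac{1912689}{60025}$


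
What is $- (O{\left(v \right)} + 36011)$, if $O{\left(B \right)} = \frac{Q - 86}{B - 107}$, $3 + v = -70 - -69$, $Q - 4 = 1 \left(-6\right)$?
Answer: $- \frac{3997309}{111} \approx -36012.0$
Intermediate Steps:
$Q = -2$ ($Q = 4 + 1 \left(-6\right) = 4 - 6 = -2$)
$v = -4$ ($v = -3 - 1 = -4$)
$O{\left(B \right)} = - \frac{88}{-107 + B}$ ($O{\left(B \right)} = \frac{-2 - 86}{B - 107} = - \frac{88}{-107 + B}$)
$- (O{\left(v \right)} + 36011) = - (- \frac{88}{-107 - 4} + 36011) = - (- \frac{88}{-111} + 36011) = - (\left(-88\right) \left(- \frac{1}{111}\right) + 36011) = - (\frac{88}{111} + 36011) = \left(-1\right) \frac{3997309}{111} = - \frac{3997309}{111}$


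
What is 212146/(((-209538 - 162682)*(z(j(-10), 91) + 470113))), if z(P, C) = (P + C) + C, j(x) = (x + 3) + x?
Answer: -106073/87523438580 ≈ -1.2119e-6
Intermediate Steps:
j(x) = 3 + 2*x (j(x) = (3 + x) + x = 3 + 2*x)
z(P, C) = P + 2*C (z(P, C) = (C + P) + C = P + 2*C)
212146/(((-209538 - 162682)*(z(j(-10), 91) + 470113))) = 212146/(((-209538 - 162682)*(((3 + 2*(-10)) + 2*91) + 470113))) = 212146/((-372220*(((3 - 20) + 182) + 470113))) = 212146/((-372220*((-17 + 182) + 470113))) = 212146/((-372220*(165 + 470113))) = 212146/((-372220*470278)) = 212146/(-175046877160) = 212146*(-1/175046877160) = -106073/87523438580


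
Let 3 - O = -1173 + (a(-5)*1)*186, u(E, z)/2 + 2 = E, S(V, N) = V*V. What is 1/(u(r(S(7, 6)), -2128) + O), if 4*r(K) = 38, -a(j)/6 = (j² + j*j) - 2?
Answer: 1/54759 ≈ 1.8262e-5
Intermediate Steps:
S(V, N) = V²
a(j) = 12 - 12*j² (a(j) = -6*((j² + j*j) - 2) = -6*((j² + j²) - 2) = -6*(2*j² - 2) = -6*(-2 + 2*j²) = 12 - 12*j²)
r(K) = 19/2 (r(K) = (¼)*38 = 19/2)
u(E, z) = -4 + 2*E
O = 54744 (O = 3 - (-1173 + ((12 - 12*(-5)²)*1)*186) = 3 - (-1173 + ((12 - 12*25)*1)*186) = 3 - (-1173 + ((12 - 300)*1)*186) = 3 - (-1173 - 288*1*186) = 3 - (-1173 - 288*186) = 3 - (-1173 - 53568) = 3 - 1*(-54741) = 3 + 54741 = 54744)
1/(u(r(S(7, 6)), -2128) + O) = 1/((-4 + 2*(19/2)) + 54744) = 1/((-4 + 19) + 54744) = 1/(15 + 54744) = 1/54759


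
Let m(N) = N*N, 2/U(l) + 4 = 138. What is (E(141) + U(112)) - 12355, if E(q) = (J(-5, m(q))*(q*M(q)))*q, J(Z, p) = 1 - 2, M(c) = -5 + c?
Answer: -181983456/67 ≈ -2.7162e+6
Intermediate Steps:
U(l) = 1/67 (U(l) = 2/(-4 + 138) = 2/134 = 2*(1/134) = 1/67)
m(N) = N²
J(Z, p) = -1
E(q) = -q²*(-5 + q) (E(q) = (-q*(-5 + q))*q = -q²*(-5 + q))
(E(141) + U(112)) - 12355 = (141²*(5 - 1*141) + 1/67) - 12355 = (19881*(5 - 141) + 1/67) - 12355 = (19881*(-136) + 1/67) - 12355 = (-2703816 + 1/67) - 12355 = -181155671/67 - 12355 = -181983456/67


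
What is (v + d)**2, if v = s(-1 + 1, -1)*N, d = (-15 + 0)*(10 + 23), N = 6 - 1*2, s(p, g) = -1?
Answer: 249001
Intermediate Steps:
N = 4 (N = 6 - 2 = 4)
d = -495 (d = -15*33 = -495)
v = -4 (v = -1*4 = -4)
(v + d)**2 = (-4 - 495)**2 = (-499)**2 = 249001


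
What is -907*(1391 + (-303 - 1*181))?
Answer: -822649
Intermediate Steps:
-907*(1391 + (-303 - 1*181)) = -907*(1391 + (-303 - 181)) = -907*(1391 - 484) = -907*907 = -822649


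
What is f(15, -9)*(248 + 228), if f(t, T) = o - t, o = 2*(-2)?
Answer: -9044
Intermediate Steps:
o = -4
f(t, T) = -4 - t
f(15, -9)*(248 + 228) = (-4 - 1*15)*(248 + 228) = (-4 - 15)*476 = -19*476 = -9044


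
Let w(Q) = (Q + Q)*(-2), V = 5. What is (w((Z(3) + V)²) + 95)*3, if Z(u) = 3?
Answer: -483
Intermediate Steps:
w(Q) = -4*Q (w(Q) = (2*Q)*(-2) = -4*Q)
(w((Z(3) + V)²) + 95)*3 = (-4*(3 + 5)² + 95)*3 = (-4*8² + 95)*3 = (-4*64 + 95)*3 = (-256 + 95)*3 = -161*3 = -483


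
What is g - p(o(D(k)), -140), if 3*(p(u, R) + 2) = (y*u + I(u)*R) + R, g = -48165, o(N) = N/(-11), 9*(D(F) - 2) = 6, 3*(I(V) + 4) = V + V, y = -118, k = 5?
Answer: -14351063/297 ≈ -48320.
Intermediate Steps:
I(V) = -4 + 2*V/3 (I(V) = -4 + (V + V)/3 = -4 + (2*V)/3 = -4 + 2*V/3)
D(F) = 8/3 (D(F) = 2 + (⅑)*6 = 2 + ⅔ = 8/3)
o(N) = -N/11 (o(N) = N*(-1/11) = -N/11)
p(u, R) = -2 - 118*u/3 + R/3 + R*(-4 + 2*u/3)/3 (p(u, R) = -2 + ((-118*u + (-4 + 2*u/3)*R) + R)/3 = -2 + ((-118*u + R*(-4 + 2*u/3)) + R)/3 = -2 + (R - 118*u + R*(-4 + 2*u/3))/3 = -2 + (-118*u/3 + R/3 + R*(-4 + 2*u/3)/3) = -2 - 118*u/3 + R/3 + R*(-4 + 2*u/3)/3)
g - p(o(D(k)), -140) = -48165 - (-2 - 1*(-140) - (-118)*8/(33*3) + (2/9)*(-140)*(-1/11*8/3)) = -48165 - (-2 + 140 - 118/3*(-8/33) + (2/9)*(-140)*(-8/33)) = -48165 - (-2 + 140 + 944/99 + 2240/297) = -48165 - 1*46058/297 = -48165 - 46058/297 = -14351063/297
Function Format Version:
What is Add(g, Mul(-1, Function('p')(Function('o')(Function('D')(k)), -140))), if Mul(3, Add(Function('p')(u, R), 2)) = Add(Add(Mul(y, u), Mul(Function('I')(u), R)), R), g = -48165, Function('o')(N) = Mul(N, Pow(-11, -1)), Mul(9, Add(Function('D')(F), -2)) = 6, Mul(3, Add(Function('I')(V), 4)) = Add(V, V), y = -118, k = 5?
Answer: Rational(-14351063, 297) ≈ -48320.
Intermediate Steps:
Function('I')(V) = Add(-4, Mul(Rational(2, 3), V)) (Function('I')(V) = Add(-4, Mul(Rational(1, 3), Add(V, V))) = Add(-4, Mul(Rational(1, 3), Mul(2, V))) = Add(-4, Mul(Rational(2, 3), V)))
Function('D')(F) = Rational(8, 3) (Function('D')(F) = Add(2, Mul(Rational(1, 9), 6)) = Add(2, Rational(2, 3)) = Rational(8, 3))
Function('o')(N) = Mul(Rational(-1, 11), N) (Function('o')(N) = Mul(N, Rational(-1, 11)) = Mul(Rational(-1, 11), N))
Function('p')(u, R) = Add(-2, Mul(Rational(-118, 3), u), Mul(Rational(1, 3), R), Mul(Rational(1, 3), R, Add(-4, Mul(Rational(2, 3), u)))) (Function('p')(u, R) = Add(-2, Mul(Rational(1, 3), Add(Add(Mul(-118, u), Mul(Add(-4, Mul(Rational(2, 3), u)), R)), R))) = Add(-2, Mul(Rational(1, 3), Add(Add(Mul(-118, u), Mul(R, Add(-4, Mul(Rational(2, 3), u)))), R))) = Add(-2, Mul(Rational(1, 3), Add(R, Mul(-118, u), Mul(R, Add(-4, Mul(Rational(2, 3), u)))))) = Add(-2, Add(Mul(Rational(-118, 3), u), Mul(Rational(1, 3), R), Mul(Rational(1, 3), R, Add(-4, Mul(Rational(2, 3), u))))) = Add(-2, Mul(Rational(-118, 3), u), Mul(Rational(1, 3), R), Mul(Rational(1, 3), R, Add(-4, Mul(Rational(2, 3), u)))))
Add(g, Mul(-1, Function('p')(Function('o')(Function('D')(k)), -140))) = Add(-48165, Mul(-1, Add(-2, Mul(-1, -140), Mul(Rational(-118, 3), Mul(Rational(-1, 11), Rational(8, 3))), Mul(Rational(2, 9), -140, Mul(Rational(-1, 11), Rational(8, 3)))))) = Add(-48165, Mul(-1, Add(-2, 140, Mul(Rational(-118, 3), Rational(-8, 33)), Mul(Rational(2, 9), -140, Rational(-8, 33))))) = Add(-48165, Mul(-1, Add(-2, 140, Rational(944, 99), Rational(2240, 297)))) = Add(-48165, Mul(-1, Rational(46058, 297))) = Add(-48165, Rational(-46058, 297)) = Rational(-14351063, 297)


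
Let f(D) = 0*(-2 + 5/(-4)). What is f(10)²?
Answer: 0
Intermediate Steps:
f(D) = 0 (f(D) = 0*(-2 + 5*(-¼)) = 0*(-2 - 5/4) = 0*(-13/4) = 0)
f(10)² = 0² = 0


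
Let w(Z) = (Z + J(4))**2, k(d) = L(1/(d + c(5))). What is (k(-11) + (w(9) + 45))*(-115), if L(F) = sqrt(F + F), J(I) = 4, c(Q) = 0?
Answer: -24610 - 115*I*sqrt(22)/11 ≈ -24610.0 - 49.036*I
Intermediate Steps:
L(F) = sqrt(2)*sqrt(F) (L(F) = sqrt(2*F) = sqrt(2)*sqrt(F))
k(d) = sqrt(2)*sqrt(1/d) (k(d) = sqrt(2)*sqrt(1/(d + 0)) = sqrt(2)*sqrt(1/d))
w(Z) = (4 + Z)**2 (w(Z) = (Z + 4)**2 = (4 + Z)**2)
(k(-11) + (w(9) + 45))*(-115) = (sqrt(2)*sqrt(1/(-11)) + ((4 + 9)**2 + 45))*(-115) = (sqrt(2)*sqrt(-1/11) + (13**2 + 45))*(-115) = (sqrt(2)*(I*sqrt(11)/11) + (169 + 45))*(-115) = (I*sqrt(22)/11 + 214)*(-115) = (214 + I*sqrt(22)/11)*(-115) = -24610 - 115*I*sqrt(22)/11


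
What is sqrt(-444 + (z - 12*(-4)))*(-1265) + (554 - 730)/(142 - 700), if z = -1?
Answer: 88/279 - 1265*I*sqrt(397) ≈ 0.31541 - 25205.0*I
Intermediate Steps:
sqrt(-444 + (z - 12*(-4)))*(-1265) + (554 - 730)/(142 - 700) = sqrt(-444 + (-1 - 12*(-4)))*(-1265) + (554 - 730)/(142 - 700) = sqrt(-444 + (-1 + 48))*(-1265) - 176/(-558) = sqrt(-444 + 47)*(-1265) - 176*(-1/558) = sqrt(-397)*(-1265) + 88/279 = (I*sqrt(397))*(-1265) + 88/279 = -1265*I*sqrt(397) + 88/279 = 88/279 - 1265*I*sqrt(397)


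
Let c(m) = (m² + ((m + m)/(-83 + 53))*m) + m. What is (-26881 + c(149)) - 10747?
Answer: -251371/15 ≈ -16758.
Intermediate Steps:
c(m) = m + 14*m²/15 (c(m) = (m² + ((2*m)/(-30))*m) + m = (m² + ((2*m)*(-1/30))*m) + m = (m² + (-m/15)*m) + m = (m² - m²/15) + m = 14*m²/15 + m = m + 14*m²/15)
(-26881 + c(149)) - 10747 = (-26881 + (1/15)*149*(15 + 14*149)) - 10747 = (-26881 + (1/15)*149*(15 + 2086)) - 10747 = (-26881 + (1/15)*149*2101) - 10747 = (-26881 + 313049/15) - 10747 = -90166/15 - 10747 = -251371/15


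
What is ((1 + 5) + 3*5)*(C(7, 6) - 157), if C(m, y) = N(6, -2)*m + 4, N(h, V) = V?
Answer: -3507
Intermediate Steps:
C(m, y) = 4 - 2*m (C(m, y) = -2*m + 4 = 4 - 2*m)
((1 + 5) + 3*5)*(C(7, 6) - 157) = ((1 + 5) + 3*5)*((4 - 2*7) - 157) = (6 + 15)*((4 - 14) - 157) = 21*(-10 - 157) = 21*(-167) = -3507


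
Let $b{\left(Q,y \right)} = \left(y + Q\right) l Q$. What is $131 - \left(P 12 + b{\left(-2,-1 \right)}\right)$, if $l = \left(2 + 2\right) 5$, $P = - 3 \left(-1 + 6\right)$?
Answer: $191$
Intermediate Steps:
$P = -15$ ($P = \left(-3\right) 5 = -15$)
$l = 20$ ($l = 4 \cdot 5 = 20$)
$b{\left(Q,y \right)} = Q \left(20 Q + 20 y\right)$ ($b{\left(Q,y \right)} = \left(y + Q\right) 20 Q = \left(Q + y\right) 20 Q = \left(20 Q + 20 y\right) Q = Q \left(20 Q + 20 y\right)$)
$131 - \left(P 12 + b{\left(-2,-1 \right)}\right) = 131 - \left(\left(-15\right) 12 + 20 \left(-2\right) \left(-2 - 1\right)\right) = 131 - \left(-180 + 20 \left(-2\right) \left(-3\right)\right) = 131 - \left(-180 + 120\right) = 131 - -60 = 131 + 60 = 191$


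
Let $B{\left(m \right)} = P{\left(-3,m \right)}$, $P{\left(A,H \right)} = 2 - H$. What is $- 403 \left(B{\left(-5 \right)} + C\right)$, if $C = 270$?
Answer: $-111631$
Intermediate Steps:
$B{\left(m \right)} = 2 - m$
$- 403 \left(B{\left(-5 \right)} + C\right) = - 403 \left(\left(2 - -5\right) + 270\right) = - 403 \left(\left(2 + 5\right) + 270\right) = - 403 \left(7 + 270\right) = \left(-403\right) 277 = -111631$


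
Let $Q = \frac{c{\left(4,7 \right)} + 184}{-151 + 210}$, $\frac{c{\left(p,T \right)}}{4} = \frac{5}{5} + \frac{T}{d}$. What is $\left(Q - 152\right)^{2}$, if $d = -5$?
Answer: $\frac{1929669184}{87025} \approx 22174.0$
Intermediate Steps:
$c{\left(p,T \right)} = 4 - \frac{4 T}{5}$ ($c{\left(p,T \right)} = 4 \left(\frac{5}{5} + \frac{T}{-5}\right) = 4 \left(5 \cdot \frac{1}{5} + T \left(- \frac{1}{5}\right)\right) = 4 \left(1 - \frac{T}{5}\right) = 4 - \frac{4 T}{5}$)
$Q = \frac{912}{295}$ ($Q = \frac{\left(4 - \frac{28}{5}\right) + 184}{-151 + 210} = \frac{\left(4 - \frac{28}{5}\right) + 184}{59} = \left(- \frac{8}{5} + 184\right) \frac{1}{59} = \frac{912}{5} \cdot \frac{1}{59} = \frac{912}{295} \approx 3.0915$)
$\left(Q - 152\right)^{2} = \left(\frac{912}{295} - 152\right)^{2} = \left(- \frac{43928}{295}\right)^{2} = \frac{1929669184}{87025}$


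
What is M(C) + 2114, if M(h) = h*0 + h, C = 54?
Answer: 2168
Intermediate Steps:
M(h) = h (M(h) = 0 + h = h)
M(C) + 2114 = 54 + 2114 = 2168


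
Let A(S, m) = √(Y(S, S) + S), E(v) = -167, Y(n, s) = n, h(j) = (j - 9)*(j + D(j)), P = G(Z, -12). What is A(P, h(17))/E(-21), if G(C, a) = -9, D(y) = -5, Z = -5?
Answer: -3*I*√2/167 ≈ -0.025405*I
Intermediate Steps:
P = -9
h(j) = (-9 + j)*(-5 + j) (h(j) = (j - 9)*(j - 5) = (-9 + j)*(-5 + j))
A(S, m) = √2*√S (A(S, m) = √(S + S) = √(2*S) = √2*√S)
A(P, h(17))/E(-21) = (√2*√(-9))/(-167) = (√2*(3*I))*(-1/167) = (3*I*√2)*(-1/167) = -3*I*√2/167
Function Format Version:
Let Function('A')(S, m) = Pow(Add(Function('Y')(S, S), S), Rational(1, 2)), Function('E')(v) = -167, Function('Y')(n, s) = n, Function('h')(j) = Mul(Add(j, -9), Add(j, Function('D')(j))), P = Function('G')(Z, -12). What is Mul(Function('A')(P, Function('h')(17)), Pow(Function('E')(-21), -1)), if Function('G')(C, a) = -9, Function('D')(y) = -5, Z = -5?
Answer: Mul(Rational(-3, 167), I, Pow(2, Rational(1, 2))) ≈ Mul(-0.025405, I)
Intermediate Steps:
P = -9
Function('h')(j) = Mul(Add(-9, j), Add(-5, j)) (Function('h')(j) = Mul(Add(j, -9), Add(j, -5)) = Mul(Add(-9, j), Add(-5, j)))
Function('A')(S, m) = Mul(Pow(2, Rational(1, 2)), Pow(S, Rational(1, 2))) (Function('A')(S, m) = Pow(Add(S, S), Rational(1, 2)) = Pow(Mul(2, S), Rational(1, 2)) = Mul(Pow(2, Rational(1, 2)), Pow(S, Rational(1, 2))))
Mul(Function('A')(P, Function('h')(17)), Pow(Function('E')(-21), -1)) = Mul(Mul(Pow(2, Rational(1, 2)), Pow(-9, Rational(1, 2))), Pow(-167, -1)) = Mul(Mul(Pow(2, Rational(1, 2)), Mul(3, I)), Rational(-1, 167)) = Mul(Mul(3, I, Pow(2, Rational(1, 2))), Rational(-1, 167)) = Mul(Rational(-3, 167), I, Pow(2, Rational(1, 2)))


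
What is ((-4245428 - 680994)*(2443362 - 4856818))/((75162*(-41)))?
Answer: -5944851367216/1540821 ≈ -3.8582e+6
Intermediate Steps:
((-4245428 - 680994)*(2443362 - 4856818))/((75162*(-41))) = -4926422*(-2413456)/(-3081642) = 11889702734432*(-1/3081642) = -5944851367216/1540821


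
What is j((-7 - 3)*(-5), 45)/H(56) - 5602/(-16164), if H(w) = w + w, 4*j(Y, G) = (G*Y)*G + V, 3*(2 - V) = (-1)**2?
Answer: 409785409/1810368 ≈ 226.35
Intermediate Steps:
V = 5/3 (V = 2 - 1/3*(-1)**2 = 2 - 1/3*1 = 2 - 1/3 = 5/3 ≈ 1.6667)
j(Y, G) = 5/12 + Y*G**2/4 (j(Y, G) = ((G*Y)*G + 5/3)/4 = (Y*G**2 + 5/3)/4 = (5/3 + Y*G**2)/4 = 5/12 + Y*G**2/4)
H(w) = 2*w
j((-7 - 3)*(-5), 45)/H(56) - 5602/(-16164) = (5/12 + (1/4)*((-7 - 3)*(-5))*45**2)/((2*56)) - 5602/(-16164) = (5/12 + (1/4)*(-10*(-5))*2025)/112 - 5602*(-1/16164) = (5/12 + (1/4)*50*2025)*(1/112) + 2801/8082 = (5/12 + 50625/2)*(1/112) + 2801/8082 = (303755/12)*(1/112) + 2801/8082 = 303755/1344 + 2801/8082 = 409785409/1810368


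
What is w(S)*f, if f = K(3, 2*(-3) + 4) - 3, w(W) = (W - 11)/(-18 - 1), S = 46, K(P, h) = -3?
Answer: 210/19 ≈ 11.053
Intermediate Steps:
w(W) = 11/19 - W/19 (w(W) = (-11 + W)/(-19) = (-11 + W)*(-1/19) = 11/19 - W/19)
f = -6 (f = -3 - 3 = -6)
w(S)*f = (11/19 - 1/19*46)*(-6) = (11/19 - 46/19)*(-6) = -35/19*(-6) = 210/19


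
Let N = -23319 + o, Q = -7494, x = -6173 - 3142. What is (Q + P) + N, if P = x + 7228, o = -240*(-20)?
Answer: -28100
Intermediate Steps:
x = -9315
o = 4800
P = -2087 (P = -9315 + 7228 = -2087)
N = -18519 (N = -23319 + 4800 = -18519)
(Q + P) + N = (-7494 - 2087) - 18519 = -9581 - 18519 = -28100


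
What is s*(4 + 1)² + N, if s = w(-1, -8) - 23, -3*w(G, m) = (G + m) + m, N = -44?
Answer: -1432/3 ≈ -477.33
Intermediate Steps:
w(G, m) = -2*m/3 - G/3 (w(G, m) = -((G + m) + m)/3 = -(G + 2*m)/3 = -2*m/3 - G/3)
s = -52/3 (s = (-⅔*(-8) - ⅓*(-1)) - 23 = (16/3 + ⅓) - 23 = 17/3 - 23 = -52/3 ≈ -17.333)
s*(4 + 1)² + N = -52*(4 + 1)²/3 - 44 = -52/3*5² - 44 = -52/3*25 - 44 = -1300/3 - 44 = -1432/3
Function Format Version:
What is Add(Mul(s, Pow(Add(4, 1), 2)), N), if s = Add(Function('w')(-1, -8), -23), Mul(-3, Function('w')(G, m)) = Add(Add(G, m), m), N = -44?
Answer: Rational(-1432, 3) ≈ -477.33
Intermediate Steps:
Function('w')(G, m) = Add(Mul(Rational(-2, 3), m), Mul(Rational(-1, 3), G)) (Function('w')(G, m) = Mul(Rational(-1, 3), Add(Add(G, m), m)) = Mul(Rational(-1, 3), Add(G, Mul(2, m))) = Add(Mul(Rational(-2, 3), m), Mul(Rational(-1, 3), G)))
s = Rational(-52, 3) (s = Add(Add(Mul(Rational(-2, 3), -8), Mul(Rational(-1, 3), -1)), -23) = Add(Add(Rational(16, 3), Rational(1, 3)), -23) = Add(Rational(17, 3), -23) = Rational(-52, 3) ≈ -17.333)
Add(Mul(s, Pow(Add(4, 1), 2)), N) = Add(Mul(Rational(-52, 3), Pow(Add(4, 1), 2)), -44) = Add(Mul(Rational(-52, 3), Pow(5, 2)), -44) = Add(Mul(Rational(-52, 3), 25), -44) = Add(Rational(-1300, 3), -44) = Rational(-1432, 3)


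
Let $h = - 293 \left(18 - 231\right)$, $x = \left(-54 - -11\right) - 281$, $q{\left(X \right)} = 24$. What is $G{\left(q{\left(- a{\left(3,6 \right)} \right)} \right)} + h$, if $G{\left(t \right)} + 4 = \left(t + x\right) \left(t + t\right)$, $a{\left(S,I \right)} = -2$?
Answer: $48005$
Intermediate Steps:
$x = -324$ ($x = \left(-54 + 11\right) - 281 = -43 - 281 = -324$)
$h = 62409$ ($h = \left(-293\right) \left(-213\right) = 62409$)
$G{\left(t \right)} = -4 + 2 t \left(-324 + t\right)$ ($G{\left(t \right)} = -4 + \left(t - 324\right) \left(t + t\right) = -4 + \left(-324 + t\right) 2 t = -4 + 2 t \left(-324 + t\right)$)
$G{\left(q{\left(- a{\left(3,6 \right)} \right)} \right)} + h = \left(-4 - 15552 + 2 \cdot 24^{2}\right) + 62409 = \left(-4 - 15552 + 2 \cdot 576\right) + 62409 = \left(-4 - 15552 + 1152\right) + 62409 = -14404 + 62409 = 48005$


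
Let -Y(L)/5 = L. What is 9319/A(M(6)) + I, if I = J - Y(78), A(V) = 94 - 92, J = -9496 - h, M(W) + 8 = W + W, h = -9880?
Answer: 10867/2 ≈ 5433.5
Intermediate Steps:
Y(L) = -5*L
M(W) = -8 + 2*W (M(W) = -8 + (W + W) = -8 + 2*W)
J = 384 (J = -9496 - 1*(-9880) = -9496 + 9880 = 384)
A(V) = 2
I = 774 (I = 384 - (-5)*78 = 384 - 1*(-390) = 384 + 390 = 774)
9319/A(M(6)) + I = 9319/2 + 774 = 10867/2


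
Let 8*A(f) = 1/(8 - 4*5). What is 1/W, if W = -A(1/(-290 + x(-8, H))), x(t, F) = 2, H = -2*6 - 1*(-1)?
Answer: 96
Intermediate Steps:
H = -11 (H = -12 + 1 = -11)
A(f) = -1/96 (A(f) = 1/(8*(8 - 4*5)) = 1/(8*(8 - 20)) = (⅛)/(-12) = (⅛)*(-1/12) = -1/96)
W = 1/96 (W = -1*(-1/96) = 1/96 ≈ 0.010417)
1/W = 1/(1/96) = 96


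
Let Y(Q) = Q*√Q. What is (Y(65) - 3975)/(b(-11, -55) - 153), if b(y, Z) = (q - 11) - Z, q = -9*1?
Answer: 3975/118 - 65*√65/118 ≈ 29.245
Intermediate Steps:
q = -9
b(y, Z) = -20 - Z (b(y, Z) = (-9 - 11) - Z = -20 - Z)
Y(Q) = Q^(3/2)
(Y(65) - 3975)/(b(-11, -55) - 153) = (65^(3/2) - 3975)/((-20 - 1*(-55)) - 153) = (65*√65 - 3975)/((-20 + 55) - 153) = (-3975 + 65*√65)/(35 - 153) = (-3975 + 65*√65)/(-118) = (-3975 + 65*√65)*(-1/118) = 3975/118 - 65*√65/118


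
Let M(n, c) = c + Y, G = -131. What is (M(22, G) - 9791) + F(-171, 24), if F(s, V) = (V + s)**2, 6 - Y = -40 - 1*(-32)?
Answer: 11701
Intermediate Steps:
Y = 14 (Y = 6 - (-40 - 1*(-32)) = 6 - (-40 + 32) = 6 - 1*(-8) = 6 + 8 = 14)
M(n, c) = 14 + c (M(n, c) = c + 14 = 14 + c)
(M(22, G) - 9791) + F(-171, 24) = ((14 - 131) - 9791) + (24 - 171)**2 = (-117 - 9791) + (-147)**2 = -9908 + 21609 = 11701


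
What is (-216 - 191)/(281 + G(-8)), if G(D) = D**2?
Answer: -407/345 ≈ -1.1797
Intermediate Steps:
(-216 - 191)/(281 + G(-8)) = (-216 - 191)/(281 + (-8)**2) = -407/(281 + 64) = -407/345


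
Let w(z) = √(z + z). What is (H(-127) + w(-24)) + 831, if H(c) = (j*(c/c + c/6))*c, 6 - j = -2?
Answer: 63961/3 + 4*I*√3 ≈ 21320.0 + 6.9282*I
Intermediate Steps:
w(z) = √2*√z (w(z) = √(2*z) = √2*√z)
j = 8 (j = 6 - 1*(-2) = 6 + 2 = 8)
H(c) = c*(8 + 4*c/3) (H(c) = (8*(c/c + c/6))*c = (8*(1 + c*(⅙)))*c = (8*(1 + c/6))*c = (8 + 4*c/3)*c = c*(8 + 4*c/3))
(H(-127) + w(-24)) + 831 = ((4/3)*(-127)*(6 - 127) + √2*√(-24)) + 831 = ((4/3)*(-127)*(-121) + √2*(2*I*√6)) + 831 = (61468/3 + 4*I*√3) + 831 = 63961/3 + 4*I*√3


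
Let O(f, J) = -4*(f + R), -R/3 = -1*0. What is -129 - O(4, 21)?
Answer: -113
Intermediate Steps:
R = 0 (R = -(-3)*0 = -3*0 = 0)
O(f, J) = -4*f (O(f, J) = -4*(f + 0) = -4*f)
-129 - O(4, 21) = -129 - (-4)*4 = -129 - 1*(-16) = -129 + 16 = -113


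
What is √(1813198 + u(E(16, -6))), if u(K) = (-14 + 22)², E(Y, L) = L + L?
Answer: √1813262 ≈ 1346.6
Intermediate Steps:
E(Y, L) = 2*L
u(K) = 64 (u(K) = 8² = 64)
√(1813198 + u(E(16, -6))) = √(1813198 + 64) = √1813262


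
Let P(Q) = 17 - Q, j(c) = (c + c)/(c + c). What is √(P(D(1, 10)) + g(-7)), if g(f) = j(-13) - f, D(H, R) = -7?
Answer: 4*√2 ≈ 5.6569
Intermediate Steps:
j(c) = 1 (j(c) = (2*c)/((2*c)) = (2*c)*(1/(2*c)) = 1)
g(f) = 1 - f
√(P(D(1, 10)) + g(-7)) = √((17 - 1*(-7)) + (1 - 1*(-7))) = √((17 + 7) + (1 + 7)) = √(24 + 8) = √32 = 4*√2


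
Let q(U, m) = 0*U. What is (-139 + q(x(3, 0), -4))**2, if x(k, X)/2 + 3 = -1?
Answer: 19321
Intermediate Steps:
x(k, X) = -8 (x(k, X) = -6 + 2*(-1) = -6 - 2 = -8)
q(U, m) = 0
(-139 + q(x(3, 0), -4))**2 = (-139 + 0)**2 = (-139)**2 = 19321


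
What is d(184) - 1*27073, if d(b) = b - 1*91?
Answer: -26980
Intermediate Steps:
d(b) = -91 + b (d(b) = b - 91 = -91 + b)
d(184) - 1*27073 = (-91 + 184) - 1*27073 = 93 - 27073 = -26980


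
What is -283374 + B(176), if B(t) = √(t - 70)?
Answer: -283374 + √106 ≈ -2.8336e+5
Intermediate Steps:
B(t) = √(-70 + t)
-283374 + B(176) = -283374 + √(-70 + 176) = -283374 + √106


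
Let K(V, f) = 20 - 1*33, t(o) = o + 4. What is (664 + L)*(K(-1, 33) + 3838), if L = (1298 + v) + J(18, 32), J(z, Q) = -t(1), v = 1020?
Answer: 11387025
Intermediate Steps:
t(o) = 4 + o
K(V, f) = -13 (K(V, f) = 20 - 33 = -13)
J(z, Q) = -5 (J(z, Q) = -(4 + 1) = -1*5 = -5)
L = 2313 (L = (1298 + 1020) - 5 = 2318 - 5 = 2313)
(664 + L)*(K(-1, 33) + 3838) = (664 + 2313)*(-13 + 3838) = 2977*3825 = 11387025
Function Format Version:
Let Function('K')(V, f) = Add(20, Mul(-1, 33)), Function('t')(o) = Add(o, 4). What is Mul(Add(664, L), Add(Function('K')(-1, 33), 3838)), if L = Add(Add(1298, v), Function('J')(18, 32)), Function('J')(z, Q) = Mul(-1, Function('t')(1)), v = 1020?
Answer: 11387025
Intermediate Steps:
Function('t')(o) = Add(4, o)
Function('K')(V, f) = -13 (Function('K')(V, f) = Add(20, -33) = -13)
Function('J')(z, Q) = -5 (Function('J')(z, Q) = Mul(-1, Add(4, 1)) = Mul(-1, 5) = -5)
L = 2313 (L = Add(Add(1298, 1020), -5) = Add(2318, -5) = 2313)
Mul(Add(664, L), Add(Function('K')(-1, 33), 3838)) = Mul(Add(664, 2313), Add(-13, 3838)) = Mul(2977, 3825) = 11387025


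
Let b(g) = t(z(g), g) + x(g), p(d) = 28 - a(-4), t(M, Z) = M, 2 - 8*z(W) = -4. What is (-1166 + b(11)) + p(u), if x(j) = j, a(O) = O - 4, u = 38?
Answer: -4473/4 ≈ -1118.3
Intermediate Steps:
z(W) = 3/4 (z(W) = 1/4 - 1/8*(-4) = 1/4 + 1/2 = 3/4)
a(O) = -4 + O
p(d) = 36 (p(d) = 28 - (-4 - 4) = 28 - 1*(-8) = 28 + 8 = 36)
b(g) = 3/4 + g
(-1166 + b(11)) + p(u) = (-1166 + (3/4 + 11)) + 36 = (-1166 + 47/4) + 36 = -4617/4 + 36 = -4473/4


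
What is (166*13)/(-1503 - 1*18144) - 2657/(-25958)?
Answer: -3815285/509996826 ≈ -0.0074810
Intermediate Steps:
(166*13)/(-1503 - 1*18144) - 2657/(-25958) = 2158/(-1503 - 18144) - 2657*(-1/25958) = 2158/(-19647) + 2657/25958 = 2158*(-1/19647) + 2657/25958 = -2158/19647 + 2657/25958 = -3815285/509996826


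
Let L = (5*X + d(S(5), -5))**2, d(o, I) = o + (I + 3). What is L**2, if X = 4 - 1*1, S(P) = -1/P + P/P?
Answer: 22667121/625 ≈ 36267.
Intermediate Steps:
S(P) = 1 - 1/P (S(P) = -1/P + 1 = 1 - 1/P)
X = 3 (X = 4 - 1 = 3)
d(o, I) = 3 + I + o (d(o, I) = o + (3 + I) = 3 + I + o)
L = 4761/25 (L = (5*3 + (3 - 5 + (-1 + 5)/5))**2 = (15 + (3 - 5 + (1/5)*4))**2 = (15 + (3 - 5 + 4/5))**2 = (15 - 6/5)**2 = (69/5)**2 = 4761/25 ≈ 190.44)
L**2 = (4761/25)**2 = 22667121/625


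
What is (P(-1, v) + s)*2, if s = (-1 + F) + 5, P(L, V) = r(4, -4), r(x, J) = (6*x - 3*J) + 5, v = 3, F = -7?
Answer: 76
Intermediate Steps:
r(x, J) = 5 - 3*J + 6*x (r(x, J) = (-3*J + 6*x) + 5 = 5 - 3*J + 6*x)
P(L, V) = 41 (P(L, V) = 5 - 3*(-4) + 6*4 = 5 + 12 + 24 = 41)
s = -3 (s = (-1 - 7) + 5 = -8 + 5 = -3)
(P(-1, v) + s)*2 = (41 - 3)*2 = 38*2 = 76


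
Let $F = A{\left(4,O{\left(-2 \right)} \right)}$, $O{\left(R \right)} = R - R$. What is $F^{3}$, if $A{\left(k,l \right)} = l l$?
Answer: $0$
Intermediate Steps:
$O{\left(R \right)} = 0$
$A{\left(k,l \right)} = l^{2}$
$F = 0$ ($F = 0^{2} = 0$)
$F^{3} = 0^{3} = 0$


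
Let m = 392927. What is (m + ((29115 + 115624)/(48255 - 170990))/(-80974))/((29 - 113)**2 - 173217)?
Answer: -3905043649810769/1651365159106290 ≈ -2.3647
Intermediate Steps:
(m + ((29115 + 115624)/(48255 - 170990))/(-80974))/((29 - 113)**2 - 173217) = (392927 + ((29115 + 115624)/(48255 - 170990))/(-80974))/((29 - 113)**2 - 173217) = (392927 + (144739/(-122735))*(-1/80974))/((-84)**2 - 173217) = (392927 + (144739*(-1/122735))*(-1/80974))/(7056 - 173217) = (392927 - 144739/122735*(-1/80974))/(-166161) = (392927 + 144739/9938343890)*(-1/166161) = (3905043649810769/9938343890)*(-1/166161) = -3905043649810769/1651365159106290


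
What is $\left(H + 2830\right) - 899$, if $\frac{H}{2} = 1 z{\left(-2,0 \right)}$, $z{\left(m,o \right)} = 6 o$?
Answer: $1931$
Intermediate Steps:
$H = 0$ ($H = 2 \cdot 1 \cdot 6 \cdot 0 = 2 \cdot 1 \cdot 0 = 2 \cdot 0 = 0$)
$\left(H + 2830\right) - 899 = \left(0 + 2830\right) - 899 = 2830 - 899 = 1931$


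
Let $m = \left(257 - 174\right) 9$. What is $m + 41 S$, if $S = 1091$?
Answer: $45478$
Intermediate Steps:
$m = 747$ ($m = 83 \cdot 9 = 747$)
$m + 41 S = 747 + 41 \cdot 1091 = 747 + 44731 = 45478$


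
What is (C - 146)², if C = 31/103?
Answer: 225210049/10609 ≈ 21228.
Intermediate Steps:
C = 31/103 (C = 31*(1/103) = 31/103 ≈ 0.30097)
(C - 146)² = (31/103 - 146)² = (-15007/103)² = 225210049/10609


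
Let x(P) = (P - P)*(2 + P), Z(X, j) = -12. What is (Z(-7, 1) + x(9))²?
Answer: 144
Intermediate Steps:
x(P) = 0 (x(P) = 0*(2 + P) = 0)
(Z(-7, 1) + x(9))² = (-12 + 0)² = (-12)² = 144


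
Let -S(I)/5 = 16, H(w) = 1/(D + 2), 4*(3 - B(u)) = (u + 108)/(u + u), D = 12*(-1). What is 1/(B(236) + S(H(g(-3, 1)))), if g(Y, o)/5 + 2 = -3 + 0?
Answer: -236/18215 ≈ -0.012956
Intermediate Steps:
D = -12
B(u) = 3 - (108 + u)/(8*u) (B(u) = 3 - (u + 108)/(4*(u + u)) = 3 - (108 + u)/(4*(2*u)) = 3 - (108 + u)*1/(2*u)/4 = 3 - (108 + u)/(8*u))
g(Y, o) = -25 (g(Y, o) = -10 + 5*(-3 + 0) = -10 + 5*(-3) = -10 - 15 = -25)
H(w) = -⅒ (H(w) = 1/(-12 + 2) = 1/(-10) = -⅒)
S(I) = -80 (S(I) = -5*16 = -80)
1/(B(236) + S(H(g(-3, 1)))) = 1/((⅛)*(-108 + 23*236)/236 - 80) = 1/((⅛)*(1/236)*(-108 + 5428) - 80) = 1/((⅛)*(1/236)*5320 - 80) = 1/(665/236 - 80) = 1/(-18215/236) = -236/18215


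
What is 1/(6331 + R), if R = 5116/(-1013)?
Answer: 1013/6408187 ≈ 0.00015808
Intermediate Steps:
R = -5116/1013 (R = 5116*(-1/1013) = -5116/1013 ≈ -5.0503)
1/(6331 + R) = 1/(6331 - 5116/1013) = 1/(6408187/1013) = 1013/6408187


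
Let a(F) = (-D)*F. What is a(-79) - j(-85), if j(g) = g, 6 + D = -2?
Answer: -547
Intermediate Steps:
D = -8 (D = -6 - 2 = -8)
a(F) = 8*F (a(F) = (-1*(-8))*F = 8*F)
a(-79) - j(-85) = 8*(-79) - 1*(-85) = -632 + 85 = -547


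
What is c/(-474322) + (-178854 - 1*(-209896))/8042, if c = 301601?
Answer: 6149214141/1907248762 ≈ 3.2241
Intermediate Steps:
c/(-474322) + (-178854 - 1*(-209896))/8042 = 301601/(-474322) + (-178854 - 1*(-209896))/8042 = 301601*(-1/474322) + (-178854 + 209896)*(1/8042) = -301601/474322 + 31042*(1/8042) = -301601/474322 + 15521/4021 = 6149214141/1907248762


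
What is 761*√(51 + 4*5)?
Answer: 761*√71 ≈ 6412.3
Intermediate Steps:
761*√(51 + 4*5) = 761*√(51 + 20) = 761*√71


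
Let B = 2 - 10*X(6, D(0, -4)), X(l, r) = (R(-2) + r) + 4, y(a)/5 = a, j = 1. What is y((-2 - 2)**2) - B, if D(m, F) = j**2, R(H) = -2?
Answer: 108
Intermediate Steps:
D(m, F) = 1 (D(m, F) = 1**2 = 1)
y(a) = 5*a
X(l, r) = 2 + r (X(l, r) = (-2 + r) + 4 = 2 + r)
B = -28 (B = 2 - 10*(2 + 1) = 2 - 10*3 = 2 - 30 = -28)
y((-2 - 2)**2) - B = 5*(-2 - 2)**2 - 1*(-28) = 5*(-4)**2 + 28 = 5*16 + 28 = 80 + 28 = 108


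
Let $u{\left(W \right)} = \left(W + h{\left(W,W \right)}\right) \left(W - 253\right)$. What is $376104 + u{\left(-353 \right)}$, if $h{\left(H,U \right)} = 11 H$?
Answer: $2943120$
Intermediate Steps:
$u{\left(W \right)} = 12 W \left(-253 + W\right)$ ($u{\left(W \right)} = \left(W + 11 W\right) \left(W - 253\right) = 12 W \left(-253 + W\right)$)
$376104 + u{\left(-353 \right)} = 376104 + 12 \left(-353\right) \left(-253 - 353\right) = 376104 + 12 \left(-353\right) \left(-606\right) = 376104 + 2567016 = 2943120$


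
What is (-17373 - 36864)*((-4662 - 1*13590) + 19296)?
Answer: -56623428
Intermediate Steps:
(-17373 - 36864)*((-4662 - 1*13590) + 19296) = -54237*((-4662 - 13590) + 19296) = -54237*(-18252 + 19296) = -54237*1044 = -56623428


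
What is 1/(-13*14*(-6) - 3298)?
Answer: -1/2206 ≈ -0.00045331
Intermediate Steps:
1/(-13*14*(-6) - 3298) = 1/(-182*(-6) - 3298) = 1/(1092 - 3298) = 1/(-2206) = -1/2206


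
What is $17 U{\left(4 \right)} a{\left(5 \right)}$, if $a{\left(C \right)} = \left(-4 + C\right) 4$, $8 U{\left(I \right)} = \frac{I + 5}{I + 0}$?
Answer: $\frac{153}{8} \approx 19.125$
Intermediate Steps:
$U{\left(I \right)} = \frac{5 + I}{8 I}$ ($U{\left(I \right)} = \frac{\left(I + 5\right) \frac{1}{I + 0}}{8} = \frac{\left(5 + I\right) \frac{1}{I}}{8} = \frac{\frac{1}{I} \left(5 + I\right)}{8} = \frac{5 + I}{8 I}$)
$a{\left(C \right)} = -16 + 4 C$
$17 U{\left(4 \right)} a{\left(5 \right)} = 17 \frac{5 + 4}{8 \cdot 4} \left(-16 + 4 \cdot 5\right) = 17 \cdot \frac{1}{8} \cdot \frac{1}{4} \cdot 9 \left(-16 + 20\right) = 17 \cdot \frac{9}{32} \cdot 4 = \frac{153}{32} \cdot 4 = \frac{153}{8}$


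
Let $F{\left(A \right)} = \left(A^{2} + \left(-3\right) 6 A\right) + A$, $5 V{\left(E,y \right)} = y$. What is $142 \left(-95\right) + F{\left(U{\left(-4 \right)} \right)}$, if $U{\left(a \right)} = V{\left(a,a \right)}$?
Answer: $- \frac{336894}{25} \approx -13476.0$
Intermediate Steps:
$V{\left(E,y \right)} = \frac{y}{5}$
$U{\left(a \right)} = \frac{a}{5}$
$F{\left(A \right)} = A^{2} - 17 A$ ($F{\left(A \right)} = \left(A^{2} - 18 A\right) + A = A^{2} - 17 A$)
$142 \left(-95\right) + F{\left(U{\left(-4 \right)} \right)} = 142 \left(-95\right) + \frac{1}{5} \left(-4\right) \left(-17 + \frac{1}{5} \left(-4\right)\right) = -13490 - \frac{4 \left(-17 - \frac{4}{5}\right)}{5} = -13490 - - \frac{356}{25} = -13490 + \frac{356}{25} = - \frac{336894}{25}$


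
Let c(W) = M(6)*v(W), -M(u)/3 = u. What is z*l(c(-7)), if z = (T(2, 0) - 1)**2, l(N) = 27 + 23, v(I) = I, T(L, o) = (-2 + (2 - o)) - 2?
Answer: 450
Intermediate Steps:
M(u) = -3*u
T(L, o) = -2 - o (T(L, o) = -o - 2 = -2 - o)
c(W) = -18*W (c(W) = (-3*6)*W = -18*W)
l(N) = 50
z = 9 (z = ((-2 - 1*0) - 1)**2 = ((-2 + 0) - 1)**2 = (-2 - 1)**2 = (-3)**2 = 9)
z*l(c(-7)) = 9*50 = 450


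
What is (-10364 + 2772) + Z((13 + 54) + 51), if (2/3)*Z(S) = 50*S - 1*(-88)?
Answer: 1390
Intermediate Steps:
Z(S) = 132 + 75*S (Z(S) = 3*(50*S - 1*(-88))/2 = 3*(50*S + 88)/2 = 3*(88 + 50*S)/2 = 132 + 75*S)
(-10364 + 2772) + Z((13 + 54) + 51) = (-10364 + 2772) + (132 + 75*((13 + 54) + 51)) = -7592 + (132 + 75*(67 + 51)) = -7592 + (132 + 75*118) = -7592 + (132 + 8850) = -7592 + 8982 = 1390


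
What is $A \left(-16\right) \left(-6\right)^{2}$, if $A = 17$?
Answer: $-9792$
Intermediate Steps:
$A \left(-16\right) \left(-6\right)^{2} = 17 \left(-16\right) \left(-6\right)^{2} = \left(-272\right) 36 = -9792$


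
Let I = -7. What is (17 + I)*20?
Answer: 200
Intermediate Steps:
(17 + I)*20 = (17 - 7)*20 = 10*20 = 200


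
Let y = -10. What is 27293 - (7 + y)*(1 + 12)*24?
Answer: 28229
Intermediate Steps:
27293 - (7 + y)*(1 + 12)*24 = 27293 - (7 - 10)*(1 + 12)*24 = 27293 - (-3*13)*24 = 27293 - (-39)*24 = 27293 - 1*(-936) = 27293 + 936 = 28229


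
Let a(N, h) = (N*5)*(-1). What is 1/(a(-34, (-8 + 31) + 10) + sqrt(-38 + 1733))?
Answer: 34/5441 - sqrt(1695)/27205 ≈ 0.0047355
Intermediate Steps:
a(N, h) = -5*N (a(N, h) = (5*N)*(-1) = -5*N)
1/(a(-34, (-8 + 31) + 10) + sqrt(-38 + 1733)) = 1/(-5*(-34) + sqrt(-38 + 1733)) = 1/(170 + sqrt(1695))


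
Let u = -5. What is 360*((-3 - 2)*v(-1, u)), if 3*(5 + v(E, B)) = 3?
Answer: 7200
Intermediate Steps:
v(E, B) = -4 (v(E, B) = -5 + (1/3)*3 = -5 + 1 = -4)
360*((-3 - 2)*v(-1, u)) = 360*((-3 - 2)*(-4)) = 360*(-5*(-4)) = 360*20 = 7200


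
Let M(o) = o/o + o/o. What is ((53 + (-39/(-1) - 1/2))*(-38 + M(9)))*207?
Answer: -681858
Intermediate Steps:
M(o) = 2 (M(o) = 1 + 1 = 2)
((53 + (-39/(-1) - 1/2))*(-38 + M(9)))*207 = ((53 + (-39/(-1) - 1/2))*(-38 + 2))*207 = ((53 + (-39*(-1) - 1*1/2))*(-36))*207 = ((53 + (39 - 1/2))*(-36))*207 = ((53 + 77/2)*(-36))*207 = ((183/2)*(-36))*207 = -3294*207 = -681858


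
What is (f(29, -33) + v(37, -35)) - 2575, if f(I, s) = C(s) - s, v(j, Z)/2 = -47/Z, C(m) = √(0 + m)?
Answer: -88876/35 + I*√33 ≈ -2539.3 + 5.7446*I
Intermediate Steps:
C(m) = √m
v(j, Z) = -94/Z (v(j, Z) = 2*(-47/Z) = -94/Z)
f(I, s) = √s - s
(f(29, -33) + v(37, -35)) - 2575 = ((√(-33) - 1*(-33)) - 94/(-35)) - 2575 = ((I*√33 + 33) - 94*(-1/35)) - 2575 = ((33 + I*√33) + 94/35) - 2575 = (1249/35 + I*√33) - 2575 = -88876/35 + I*√33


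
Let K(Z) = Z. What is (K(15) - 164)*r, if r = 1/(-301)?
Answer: 149/301 ≈ 0.49502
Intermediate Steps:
r = -1/301 ≈ -0.0033223
(K(15) - 164)*r = (15 - 164)*(-1/301) = -149*(-1/301) = 149/301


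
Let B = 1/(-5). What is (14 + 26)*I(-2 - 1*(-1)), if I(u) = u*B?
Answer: 8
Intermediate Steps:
B = -⅕ ≈ -0.20000
I(u) = -u/5 (I(u) = u*(-⅕) = -u/5)
(14 + 26)*I(-2 - 1*(-1)) = (14 + 26)*(-(-2 - 1*(-1))/5) = 40*(-(-2 + 1)/5) = 40*(-⅕*(-1)) = 40*(⅕) = 8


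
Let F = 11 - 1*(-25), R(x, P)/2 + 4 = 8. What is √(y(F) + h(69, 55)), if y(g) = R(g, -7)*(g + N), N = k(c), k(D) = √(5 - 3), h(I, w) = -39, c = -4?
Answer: √(249 + 8*√2) ≈ 16.134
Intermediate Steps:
R(x, P) = 8 (R(x, P) = -8 + 2*8 = -8 + 16 = 8)
k(D) = √2
N = √2 ≈ 1.4142
F = 36 (F = 11 + 25 = 36)
y(g) = 8*g + 8*√2 (y(g) = 8*(g + √2) = 8*g + 8*√2)
√(y(F) + h(69, 55)) = √((8*36 + 8*√2) - 39) = √((288 + 8*√2) - 39) = √(249 + 8*√2)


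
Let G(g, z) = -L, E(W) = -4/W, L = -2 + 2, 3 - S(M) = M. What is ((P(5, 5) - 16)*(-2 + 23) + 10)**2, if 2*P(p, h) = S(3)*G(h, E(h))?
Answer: 106276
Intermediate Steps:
S(M) = 3 - M
L = 0
G(g, z) = 0 (G(g, z) = -1*0 = 0)
P(p, h) = 0 (P(p, h) = ((3 - 1*3)*0)/2 = ((3 - 3)*0)/2 = (0*0)/2 = (1/2)*0 = 0)
((P(5, 5) - 16)*(-2 + 23) + 10)**2 = ((0 - 16)*(-2 + 23) + 10)**2 = (-16*21 + 10)**2 = (-336 + 10)**2 = (-326)**2 = 106276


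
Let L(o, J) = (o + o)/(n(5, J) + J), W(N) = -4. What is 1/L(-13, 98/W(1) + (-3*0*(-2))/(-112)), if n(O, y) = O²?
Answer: -1/52 ≈ -0.019231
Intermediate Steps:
L(o, J) = 2*o/(25 + J) (L(o, J) = (o + o)/(5² + J) = (2*o)/(25 + J) = 2*o/(25 + J))
1/L(-13, 98/W(1) + (-3*0*(-2))/(-112)) = 1/(2*(-13)/(25 + (98/(-4) + (-3*0*(-2))/(-112)))) = 1/(2*(-13)/(25 + (98*(-¼) + (0*(-2))*(-1/112)))) = 1/(2*(-13)/(25 + (-49/2 + 0*(-1/112)))) = 1/(2*(-13)/(25 + (-49/2 + 0))) = 1/(2*(-13)/(25 - 49/2)) = 1/(2*(-13)/(½)) = 1/(2*(-13)*2) = 1/(-52) = -1/52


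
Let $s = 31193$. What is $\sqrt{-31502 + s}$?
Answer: $i \sqrt{309} \approx 17.578 i$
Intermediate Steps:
$\sqrt{-31502 + s} = \sqrt{-31502 + 31193} = \sqrt{-309} = i \sqrt{309}$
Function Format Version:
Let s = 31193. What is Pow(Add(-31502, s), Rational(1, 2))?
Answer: Mul(I, Pow(309, Rational(1, 2))) ≈ Mul(17.578, I)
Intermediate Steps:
Pow(Add(-31502, s), Rational(1, 2)) = Pow(Add(-31502, 31193), Rational(1, 2)) = Pow(-309, Rational(1, 2)) = Mul(I, Pow(309, Rational(1, 2)))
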